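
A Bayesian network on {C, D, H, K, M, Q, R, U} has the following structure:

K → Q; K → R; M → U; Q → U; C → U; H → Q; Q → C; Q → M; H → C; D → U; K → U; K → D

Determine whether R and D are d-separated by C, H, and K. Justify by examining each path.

6 paths connect R and D; each must be blocked for d-separation to hold:
Path 1: R ← K → D
  K is a fork here and K is conditioned on, so the path is blocked at K.
Path 2: R ← K → Q ← H → C → U ← D
  K is a fork here and K is conditioned on, so the path is blocked at K.
Path 3: R ← K → Q → U ← D
  K is a fork here and K is conditioned on, so the path is blocked at K.
Path 4: R ← K → Q → M → U ← D
  K is a fork here and K is conditioned on, so the path is blocked at K.
Path 5: R ← K → Q → C → U ← D
  K is a fork here and K is conditioned on, so the path is blocked at K.
Path 6: R ← K → U ← D
  K is a fork here and K is conditioned on, so the path is blocked at K.
All paths are blocked; R ⊥ D | {C, H, K} holds.

Yes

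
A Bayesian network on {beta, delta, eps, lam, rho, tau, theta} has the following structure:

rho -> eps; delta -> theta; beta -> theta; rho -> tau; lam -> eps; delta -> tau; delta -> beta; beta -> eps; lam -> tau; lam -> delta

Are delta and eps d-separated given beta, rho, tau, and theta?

We examine all 6 paths between delta and eps:
Path 1: delta → tau ← rho → eps
  rho is a fork here and rho is conditioned on, so the path is blocked at rho.
Path 2: delta → tau ← lam → eps
  tau is a collider and tau is conditioned on, which opens it; lam is a fork and lam is not conditioned on — no node blocks this path, so it is active.
Path 3: delta → beta → eps
  beta is a chain here and beta is conditioned on, so the path is blocked at beta.
Path 4: delta → theta ← beta → eps
  beta is a fork here and beta is conditioned on, so the path is blocked at beta.
Path 5: delta ← lam → tau ← rho → eps
  rho is a fork here and rho is conditioned on, so the path is blocked at rho.
Path 6: delta ← lam → eps
  lam is a fork and lam is not conditioned on — no node blocks this path, so it is active.
Since the path delta → tau ← lam → eps is active, delta and eps are not d-separated given {beta, rho, tau, theta}.

No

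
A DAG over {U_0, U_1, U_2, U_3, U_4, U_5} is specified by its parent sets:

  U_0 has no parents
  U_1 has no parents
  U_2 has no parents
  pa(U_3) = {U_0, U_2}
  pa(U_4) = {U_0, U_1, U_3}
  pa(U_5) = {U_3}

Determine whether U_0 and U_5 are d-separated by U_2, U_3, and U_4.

Yes

2 paths connect U_0 and U_5; each must be blocked for d-separation to hold:
  1. U_0 → U_3 → U_5 — U_3:chain[blocks] ⇒ blocked
  2. U_0 → U_4 ← U_3 → U_5 — U_4:collider[open]; U_3:fork[blocks] ⇒ blocked
Every path is blocked, so U_0 and U_5 are d-separated given {U_2, U_3, U_4}.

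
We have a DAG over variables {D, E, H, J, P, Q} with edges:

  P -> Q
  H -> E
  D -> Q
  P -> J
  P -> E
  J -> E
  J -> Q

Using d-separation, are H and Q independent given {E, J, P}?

Yes — H and Q are d-separated given {E, J, P}.

We examine all 4 paths between H and Q:
Path 1: H → E ← P → Q
  P is a fork here and P is conditioned on, so the path is blocked at P.
Path 2: H → E ← P → J → Q
  P is a fork here and P is conditioned on, so the path is blocked at P.
Path 3: H → E ← J ← P → Q
  J is a chain here and J is conditioned on, so the path is blocked at J.
Path 4: H → E ← J → Q
  J is a fork here and J is conditioned on, so the path is blocked at J.
Every path is blocked, so H and Q are d-separated given {E, J, P}.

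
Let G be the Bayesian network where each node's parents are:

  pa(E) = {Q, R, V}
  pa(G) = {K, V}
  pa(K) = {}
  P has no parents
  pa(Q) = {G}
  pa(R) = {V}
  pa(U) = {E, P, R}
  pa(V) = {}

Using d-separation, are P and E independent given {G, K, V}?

Yes — P and E are d-separated given {G, K, V}.

We examine all 4 paths between P and E:
Path 1: P → U ← R → E
  U is a collider here and neither U nor any of its descendants is conditioned on, so the collider stays closed — the path is blocked at U.
Path 2: P → U ← R ← V → G → Q → E
  U is a collider here and neither U nor any of its descendants is conditioned on, so the collider stays closed — the path is blocked at U.
Path 3: P → U ← R ← V → E
  U is a collider here and neither U nor any of its descendants is conditioned on, so the collider stays closed — the path is blocked at U.
Path 4: P → U ← E
  U is a collider here and neither U nor any of its descendants is conditioned on, so the collider stays closed — the path is blocked at U.
All paths are blocked; P ⊥ E | {G, K, V} holds.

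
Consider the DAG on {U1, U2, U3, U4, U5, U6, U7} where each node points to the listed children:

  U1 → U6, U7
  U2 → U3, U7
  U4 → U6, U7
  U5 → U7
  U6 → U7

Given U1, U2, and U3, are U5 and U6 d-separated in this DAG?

We examine all 3 paths between U5 and U6:
Path 1: U5 → U7 ← U4 → U6
  U7 is a collider here and neither U7 nor any of its descendants is conditioned on, so the collider stays closed — the path is blocked at U7.
Path 2: U5 → U7 ← U6
  U7 is a collider here and neither U7 nor any of its descendants is conditioned on, so the collider stays closed — the path is blocked at U7.
Path 3: U5 → U7 ← U1 → U6
  U7 is a collider here and neither U7 nor any of its descendants is conditioned on, so the collider stays closed — the path is blocked at U7.
Every path is blocked, so U5 and U6 are d-separated given {U1, U2, U3}.

Yes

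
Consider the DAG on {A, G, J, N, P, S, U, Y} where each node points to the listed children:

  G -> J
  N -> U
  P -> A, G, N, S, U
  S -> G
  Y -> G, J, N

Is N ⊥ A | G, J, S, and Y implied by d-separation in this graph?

Enumerating the 6 paths from N to A and testing each for blocking by {G, J, S, Y}:
Path 1: N → U ← P → A
  U is a collider here and neither U nor any of its descendants is conditioned on, so the collider stays closed — the path is blocked at U.
Path 2: N ← P → A
  P is a fork and P is not conditioned on — no node blocks this path, so it is active.
Path 3: N ← Y → J ← G ← P → A
  Y is a fork here and Y is conditioned on, so the path is blocked at Y.
Path 4: N ← Y → J ← G ← S ← P → A
  Y is a fork here and Y is conditioned on, so the path is blocked at Y.
Path 5: N ← Y → G ← P → A
  Y is a fork here and Y is conditioned on, so the path is blocked at Y.
Path 6: N ← Y → G ← S ← P → A
  Y is a fork here and Y is conditioned on, so the path is blocked at Y.
At least one path is unblocked, so d-separation fails.

No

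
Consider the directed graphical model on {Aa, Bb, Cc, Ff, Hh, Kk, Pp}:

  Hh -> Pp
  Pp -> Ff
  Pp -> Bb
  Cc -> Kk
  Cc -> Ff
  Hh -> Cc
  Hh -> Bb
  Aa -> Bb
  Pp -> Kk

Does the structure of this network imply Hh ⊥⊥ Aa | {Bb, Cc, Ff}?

No

Enumerating the 4 paths from Hh to Aa and testing each for blocking by {Bb, Cc, Ff}:
Path 1: Hh → Pp → Bb ← Aa
  Pp is a chain and Pp is not conditioned on; Bb is a collider and Bb is conditioned on, which opens it — no node blocks this path, so it is active.
Path 2: Hh → Cc → Ff ← Pp → Bb ← Aa
  Cc is a chain here and Cc is conditioned on, so the path is blocked at Cc.
Path 3: Hh → Cc → Kk ← Pp → Bb ← Aa
  Cc is a chain here and Cc is conditioned on, so the path is blocked at Cc.
Path 4: Hh → Bb ← Aa
  Bb is a collider and Bb is conditioned on, which opens it — no node blocks this path, so it is active.
At least one path is unblocked, so d-separation fails.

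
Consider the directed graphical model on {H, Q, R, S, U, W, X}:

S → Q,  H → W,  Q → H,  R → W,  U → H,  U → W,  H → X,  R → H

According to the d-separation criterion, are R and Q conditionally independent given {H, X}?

We examine all 3 paths between R and Q:
  1. R → W ← H ← Q — W:collider[blocks]; H:chain[blocks] ⇒ blocked
  2. R → W ← U → H ← Q — W:collider[blocks]; U:fork[open]; H:collider[open] ⇒ blocked
  3. R → H ← Q — H:collider[open] ⇒ active
Because an active path exists, R and Q are not d-separated.

No — R and Q are not d-separated given {H, X}.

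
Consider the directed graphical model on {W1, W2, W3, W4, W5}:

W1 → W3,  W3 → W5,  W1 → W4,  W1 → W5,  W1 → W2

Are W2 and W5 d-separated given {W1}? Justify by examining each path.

Yes

Enumerating the 2 paths from W2 to W5 and testing each for blocking by {W1}:
Path 1: W2 ← W1 → W5
  W1 is a fork here and W1 is conditioned on, so the path is blocked at W1.
Path 2: W2 ← W1 → W3 → W5
  W1 is a fork here and W1 is conditioned on, so the path is blocked at W1.
All paths are blocked; W2 ⊥ W5 | {W1} holds.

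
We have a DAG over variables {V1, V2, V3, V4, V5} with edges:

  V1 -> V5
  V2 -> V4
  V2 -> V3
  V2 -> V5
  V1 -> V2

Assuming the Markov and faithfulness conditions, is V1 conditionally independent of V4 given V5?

We examine all 2 paths between V1 and V4:
Path 1: V1 → V5 ← V2 → V4
  V5 is a collider and V5 is conditioned on, which opens it; V2 is a fork and V2 is not conditioned on — no node blocks this path, so it is active.
Path 2: V1 → V2 → V4
  V2 is a chain and V2 is not conditioned on — no node blocks this path, so it is active.
Since the path V1 → V5 ← V2 → V4 is active, V1 and V4 are not d-separated given {V5}.

No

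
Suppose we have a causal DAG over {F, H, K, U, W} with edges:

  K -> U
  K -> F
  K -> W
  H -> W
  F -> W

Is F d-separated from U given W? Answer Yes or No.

No

We examine all 2 paths between F and U:
Path 1: F → W ← K → U
  W is a collider and W is conditioned on, which opens it; K is a fork and K is not conditioned on — no node blocks this path, so it is active.
Path 2: F ← K → U
  K is a fork and K is not conditioned on — no node blocks this path, so it is active.
At least one path is unblocked, so d-separation fails.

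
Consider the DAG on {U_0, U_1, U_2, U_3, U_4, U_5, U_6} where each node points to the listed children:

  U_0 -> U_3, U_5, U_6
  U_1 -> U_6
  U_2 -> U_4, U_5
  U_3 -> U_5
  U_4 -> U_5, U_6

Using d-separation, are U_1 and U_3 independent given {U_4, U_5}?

There are 6 undirected paths between U_1 and U_3; checking each against the conditioning set {U_4, U_5}:
Path 1: U_1 → U_6 ← U_4 ← U_2 → U_5 ← U_3
  U_6 is a collider here and neither U_6 nor any of its descendants is conditioned on, so the collider stays closed — the path is blocked at U_6.
Path 2: U_1 → U_6 ← U_4 ← U_2 → U_5 ← U_0 → U_3
  U_6 is a collider here and neither U_6 nor any of its descendants is conditioned on, so the collider stays closed — the path is blocked at U_6.
Path 3: U_1 → U_6 ← U_4 → U_5 ← U_3
  U_6 is a collider here and neither U_6 nor any of its descendants is conditioned on, so the collider stays closed — the path is blocked at U_6.
Path 4: U_1 → U_6 ← U_4 → U_5 ← U_0 → U_3
  U_6 is a collider here and neither U_6 nor any of its descendants is conditioned on, so the collider stays closed — the path is blocked at U_6.
Path 5: U_1 → U_6 ← U_0 → U_3
  U_6 is a collider here and neither U_6 nor any of its descendants is conditioned on, so the collider stays closed — the path is blocked at U_6.
Path 6: U_1 → U_6 ← U_0 → U_5 ← U_3
  U_6 is a collider here and neither U_6 nor any of its descendants is conditioned on, so the collider stays closed — the path is blocked at U_6.
Since every path is blocked, d-separation holds.

Yes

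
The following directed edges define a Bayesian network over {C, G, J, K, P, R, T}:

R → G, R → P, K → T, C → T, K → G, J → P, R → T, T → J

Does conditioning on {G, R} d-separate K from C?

3 paths connect K and C; each must be blocked for d-separation to hold:
Path 1: K → T ← C
  T is a collider here and neither T nor any of its descendants is conditioned on, so the collider stays closed — the path is blocked at T.
Path 2: K → G ← R → T ← C
  R is a fork here and R is conditioned on, so the path is blocked at R.
Path 3: K → G ← R → P ← J ← T ← C
  R is a fork here and R is conditioned on, so the path is blocked at R.
Since every path is blocked, d-separation holds.

Yes — K and C are d-separated given {G, R}.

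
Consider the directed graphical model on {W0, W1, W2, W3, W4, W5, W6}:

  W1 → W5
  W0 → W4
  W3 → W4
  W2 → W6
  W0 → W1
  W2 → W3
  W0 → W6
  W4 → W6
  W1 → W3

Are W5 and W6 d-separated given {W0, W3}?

No

Enumerating the 6 paths from W5 to W6 and testing each for blocking by {W0, W3}:
Path 1: W5 ← W1 → W3 ← W2 → W6
  W1 is a fork and W1 is not conditioned on; W3 is a collider and W3 is conditioned on, which opens it; W2 is a fork and W2 is not conditioned on — no node blocks this path, so it is active.
Path 2: W5 ← W1 → W3 → W4 → W6
  W3 is a chain here and W3 is conditioned on, so the path is blocked at W3.
Path 3: W5 ← W1 → W3 → W4 ← W0 → W6
  W3 is a chain here and W3 is conditioned on, so the path is blocked at W3.
Path 4: W5 ← W1 ← W0 → W6
  W0 is a fork here and W0 is conditioned on, so the path is blocked at W0.
Path 5: W5 ← W1 ← W0 → W4 → W6
  W0 is a fork here and W0 is conditioned on, so the path is blocked at W0.
Path 6: W5 ← W1 ← W0 → W4 ← W3 ← W2 → W6
  W0 is a fork here and W0 is conditioned on, so the path is blocked at W0.
Because an active path exists, W5 and W6 are not d-separated.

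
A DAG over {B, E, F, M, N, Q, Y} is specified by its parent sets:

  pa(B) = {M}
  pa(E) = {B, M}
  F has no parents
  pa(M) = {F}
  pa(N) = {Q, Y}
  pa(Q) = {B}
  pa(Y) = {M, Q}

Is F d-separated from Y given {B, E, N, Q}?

No

Enumerating the 5 paths from F to Y and testing each for blocking by {B, E, N, Q}:
Path 1: F → M → B → Q → N ← Y
  B is a chain here and B is conditioned on, so the path is blocked at B.
Path 2: F → M → B → Q → Y
  B is a chain here and B is conditioned on, so the path is blocked at B.
Path 3: F → M → E ← B → Q → N ← Y
  B is a fork here and B is conditioned on, so the path is blocked at B.
Path 4: F → M → E ← B → Q → Y
  B is a fork here and B is conditioned on, so the path is blocked at B.
Path 5: F → M → Y
  M is a chain and M is not conditioned on — no node blocks this path, so it is active.
Since the path F → M → Y is active, F and Y are not d-separated given {B, E, N, Q}.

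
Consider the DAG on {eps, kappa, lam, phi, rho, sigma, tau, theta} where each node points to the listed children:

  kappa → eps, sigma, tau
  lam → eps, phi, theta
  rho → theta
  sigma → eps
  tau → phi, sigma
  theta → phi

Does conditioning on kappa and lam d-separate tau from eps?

6 paths connect tau and eps; each must be blocked for d-separation to hold:
  1. tau → sigma → eps — sigma:chain[open] ⇒ active
  2. tau → sigma ← kappa → eps — sigma:collider[blocks]; kappa:fork[blocks] ⇒ blocked
  3. tau ← kappa → eps — kappa:fork[blocks] ⇒ blocked
  4. tau ← kappa → sigma → eps — kappa:fork[blocks]; sigma:chain[open] ⇒ blocked
  5. tau → phi ← theta ← lam → eps — phi:collider[blocks]; theta:chain[open]; lam:fork[blocks] ⇒ blocked
  6. tau → phi ← lam → eps — phi:collider[blocks]; lam:fork[blocks] ⇒ blocked
At least one path is unblocked, so d-separation fails.

No — tau and eps are not d-separated given {kappa, lam}.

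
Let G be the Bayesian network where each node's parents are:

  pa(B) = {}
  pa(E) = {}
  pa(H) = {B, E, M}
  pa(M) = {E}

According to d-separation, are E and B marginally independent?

2 paths connect E and B; each must be blocked for d-separation to hold:
Path 1: E → H ← B
  H is a collider here and neither H nor any of its descendants is conditioned on, so the collider stays closed — the path is blocked at H.
Path 2: E → M → H ← B
  H is a collider here and neither H nor any of its descendants is conditioned on, so the collider stays closed — the path is blocked at H.
All paths are blocked; E ⊥ B | ∅ holds.

Yes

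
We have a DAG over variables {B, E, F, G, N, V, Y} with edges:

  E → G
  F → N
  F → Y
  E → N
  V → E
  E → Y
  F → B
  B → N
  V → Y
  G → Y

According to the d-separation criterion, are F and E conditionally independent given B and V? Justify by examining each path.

Yes

Enumerating the 5 paths from F to E and testing each for blocking by {B, V}:
  1. F → B → N ← E — B:chain[blocks]; N:collider[blocks] ⇒ blocked
  2. F → Y ← V → E — Y:collider[blocks]; V:fork[blocks] ⇒ blocked
  3. F → Y ← E — Y:collider[blocks] ⇒ blocked
  4. F → Y ← G ← E — Y:collider[blocks]; G:chain[open] ⇒ blocked
  5. F → N ← E — N:collider[blocks] ⇒ blocked
Since every path is blocked, d-separation holds.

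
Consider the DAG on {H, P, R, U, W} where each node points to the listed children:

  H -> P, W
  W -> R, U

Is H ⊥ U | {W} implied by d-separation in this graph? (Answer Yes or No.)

Only one path connects H and U:
Path 1: H → W → U
  W is a chain here and W is conditioned on, so the path is blocked at W.
Every path is blocked, so H and U are d-separated given {W}.

Yes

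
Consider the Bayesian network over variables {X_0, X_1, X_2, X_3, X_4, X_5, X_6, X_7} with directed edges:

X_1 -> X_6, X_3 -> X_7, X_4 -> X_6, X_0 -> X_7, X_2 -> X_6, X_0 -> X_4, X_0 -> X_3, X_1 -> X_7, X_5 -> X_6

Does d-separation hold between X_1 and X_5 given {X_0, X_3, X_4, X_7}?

Enumerating the 3 paths from X_1 to X_5 and testing each for blocking by {X_0, X_3, X_4, X_7}:
  1. X_1 → X_6 ← X_5 — X_6:collider[blocks] ⇒ blocked
  2. X_1 → X_7 ← X_3 ← X_0 → X_4 → X_6 ← X_5 — X_7:collider[open]; X_3:chain[blocks]; X_0:fork[blocks]; X_4:chain[blocks]; X_6:collider[blocks] ⇒ blocked
  3. X_1 → X_7 ← X_0 → X_4 → X_6 ← X_5 — X_7:collider[open]; X_0:fork[blocks]; X_4:chain[blocks]; X_6:collider[blocks] ⇒ blocked
All paths are blocked; X_1 ⊥ X_5 | {X_0, X_3, X_4, X_7} holds.

Yes — X_1 and X_5 are d-separated given {X_0, X_3, X_4, X_7}.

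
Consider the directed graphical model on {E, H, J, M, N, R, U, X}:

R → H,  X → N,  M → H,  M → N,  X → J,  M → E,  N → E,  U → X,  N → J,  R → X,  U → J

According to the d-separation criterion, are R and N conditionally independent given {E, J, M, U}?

There are 5 undirected paths between R and N; checking each against the conditioning set {E, J, M, U}:
Path 1: R → H ← M → N
  H is a collider here and neither H nor any of its descendants is conditioned on, so the collider stays closed — the path is blocked at H.
Path 2: R → H ← M → E ← N
  H is a collider here and neither H nor any of its descendants is conditioned on, so the collider stays closed — the path is blocked at H.
Path 3: R → X → N
  X is a chain and X is not conditioned on — no node blocks this path, so it is active.
Path 4: R → X → J ← N
  X is a chain and X is not conditioned on; J is a collider and J is conditioned on, which opens it — no node blocks this path, so it is active.
Path 5: R → X ← U → J ← N
  U is a fork here and U is conditioned on, so the path is blocked at U.
Since the path R → X → N is active, R and N are not d-separated given {E, J, M, U}.

No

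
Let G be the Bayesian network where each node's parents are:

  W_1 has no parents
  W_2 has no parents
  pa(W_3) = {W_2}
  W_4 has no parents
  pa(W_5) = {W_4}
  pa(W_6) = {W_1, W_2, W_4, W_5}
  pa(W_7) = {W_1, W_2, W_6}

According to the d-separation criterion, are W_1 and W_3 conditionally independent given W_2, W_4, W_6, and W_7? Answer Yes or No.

4 paths connect W_1 and W_3; each must be blocked for d-separation to hold:
Path 1: W_1 → W_6 ← W_2 → W_3
  W_2 is a fork here and W_2 is conditioned on, so the path is blocked at W_2.
Path 2: W_1 → W_6 → W_7 ← W_2 → W_3
  W_6 is a chain here and W_6 is conditioned on, so the path is blocked at W_6.
Path 3: W_1 → W_7 ← W_2 → W_3
  W_2 is a fork here and W_2 is conditioned on, so the path is blocked at W_2.
Path 4: W_1 → W_7 ← W_6 ← W_2 → W_3
  W_6 is a chain here and W_6 is conditioned on, so the path is blocked at W_6.
Since every path is blocked, d-separation holds.

Yes — W_1 and W_3 are d-separated given {W_2, W_4, W_6, W_7}.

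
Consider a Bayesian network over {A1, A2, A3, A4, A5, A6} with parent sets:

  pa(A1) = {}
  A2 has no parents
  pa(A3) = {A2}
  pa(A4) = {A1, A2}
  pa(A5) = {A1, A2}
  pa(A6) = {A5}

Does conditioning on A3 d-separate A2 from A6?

No

There are 2 undirected paths between A2 and A6; checking each against the conditioning set {A3}:
  1. A2 → A5 → A6 — A5:chain[open] ⇒ active
  2. A2 → A4 ← A1 → A5 → A6 — A4:collider[blocks]; A1:fork[open]; A5:chain[open] ⇒ blocked
Since the path A2 → A5 → A6 is active, A2 and A6 are not d-separated given {A3}.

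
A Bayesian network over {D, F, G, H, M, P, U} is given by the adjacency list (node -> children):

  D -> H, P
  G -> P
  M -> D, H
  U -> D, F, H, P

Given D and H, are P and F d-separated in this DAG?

There are 4 undirected paths between P and F; checking each against the conditioning set {D, H}:
  1. P ← D → H ← U → F — D:fork[blocks]; H:collider[open]; U:fork[open] ⇒ blocked
  2. P ← D ← M → H ← U → F — D:chain[blocks]; M:fork[open]; H:collider[open]; U:fork[open] ⇒ blocked
  3. P ← D ← U → F — D:chain[blocks]; U:fork[open] ⇒ blocked
  4. P ← U → F — U:fork[open] ⇒ active
Because an active path exists, P and F are not d-separated.

No — P and F are not d-separated given {D, H}.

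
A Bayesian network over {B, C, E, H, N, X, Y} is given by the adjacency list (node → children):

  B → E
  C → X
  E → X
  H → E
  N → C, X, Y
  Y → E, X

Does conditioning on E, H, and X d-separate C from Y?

Enumerating the 6 paths from C to Y and testing each for blocking by {E, H, X}:
Path 1: C → X ← E ← Y
  E is a chain here and E is conditioned on, so the path is blocked at E.
Path 2: C → X ← N → Y
  X is a collider and X is conditioned on, which opens it; N is a fork and N is not conditioned on — no node blocks this path, so it is active.
Path 3: C → X ← Y
  X is a collider and X is conditioned on, which opens it — no node blocks this path, so it is active.
Path 4: C ← N → X ← E ← Y
  E is a chain here and E is conditioned on, so the path is blocked at E.
Path 5: C ← N → X ← Y
  N is a fork and N is not conditioned on; X is a collider and X is conditioned on, which opens it — no node blocks this path, so it is active.
Path 6: C ← N → Y
  N is a fork and N is not conditioned on — no node blocks this path, so it is active.
Since the path C → X ← N → Y is active, C and Y are not d-separated given {E, H, X}.

No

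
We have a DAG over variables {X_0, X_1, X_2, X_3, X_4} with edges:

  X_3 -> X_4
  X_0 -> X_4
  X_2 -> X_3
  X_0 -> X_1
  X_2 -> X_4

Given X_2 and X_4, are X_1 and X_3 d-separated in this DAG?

We examine all 2 paths between X_1 and X_3:
Path 1: X_1 ← X_0 → X_4 ← X_2 → X_3
  X_2 is a fork here and X_2 is conditioned on, so the path is blocked at X_2.
Path 2: X_1 ← X_0 → X_4 ← X_3
  X_0 is a fork and X_0 is not conditioned on; X_4 is a collider and X_4 is conditioned on, which opens it — no node blocks this path, so it is active.
Because an active path exists, X_1 and X_3 are not d-separated.

No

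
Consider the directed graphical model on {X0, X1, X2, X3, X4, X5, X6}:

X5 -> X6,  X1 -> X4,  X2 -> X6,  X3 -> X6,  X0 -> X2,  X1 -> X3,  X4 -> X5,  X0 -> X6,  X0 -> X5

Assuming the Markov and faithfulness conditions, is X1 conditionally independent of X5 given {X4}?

Yes — X1 and X5 are d-separated given {X4}.

Enumerating the 4 paths from X1 to X5 and testing each for blocking by {X4}:
Path 1: X1 → X4 → X5
  X4 is a chain here and X4 is conditioned on, so the path is blocked at X4.
Path 2: X1 → X3 → X6 ← X5
  X6 is a collider here and neither X6 nor any of its descendants is conditioned on, so the collider stays closed — the path is blocked at X6.
Path 3: X1 → X3 → X6 ← X2 ← X0 → X5
  X6 is a collider here and neither X6 nor any of its descendants is conditioned on, so the collider stays closed — the path is blocked at X6.
Path 4: X1 → X3 → X6 ← X0 → X5
  X6 is a collider here and neither X6 nor any of its descendants is conditioned on, so the collider stays closed — the path is blocked at X6.
All paths are blocked; X1 ⊥ X5 | {X4} holds.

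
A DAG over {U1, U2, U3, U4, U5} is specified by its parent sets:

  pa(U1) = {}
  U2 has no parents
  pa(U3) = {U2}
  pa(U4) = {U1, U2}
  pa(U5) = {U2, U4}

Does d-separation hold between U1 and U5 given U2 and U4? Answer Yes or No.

2 paths connect U1 and U5; each must be blocked for d-separation to hold:
Path 1: U1 → U4 ← U2 → U5
  U2 is a fork here and U2 is conditioned on, so the path is blocked at U2.
Path 2: U1 → U4 → U5
  U4 is a chain here and U4 is conditioned on, so the path is blocked at U4.
Since every path is blocked, d-separation holds.

Yes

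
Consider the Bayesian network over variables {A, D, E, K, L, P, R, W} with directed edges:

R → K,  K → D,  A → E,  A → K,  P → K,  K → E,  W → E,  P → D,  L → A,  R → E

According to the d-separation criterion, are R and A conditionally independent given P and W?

Yes

4 paths connect R and A; each must be blocked for d-separation to hold:
  1. R → E ← A — E:collider[blocks] ⇒ blocked
  2. R → E ← K ← A — E:collider[blocks]; K:chain[open] ⇒ blocked
  3. R → K ← A — K:collider[blocks] ⇒ blocked
  4. R → K → E ← A — K:chain[open]; E:collider[blocks] ⇒ blocked
Since every path is blocked, d-separation holds.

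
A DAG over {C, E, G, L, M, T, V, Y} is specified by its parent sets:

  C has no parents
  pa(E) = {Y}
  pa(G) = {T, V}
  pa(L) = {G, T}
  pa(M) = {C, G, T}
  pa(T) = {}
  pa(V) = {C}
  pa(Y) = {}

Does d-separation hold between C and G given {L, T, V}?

Yes

We examine all 4 paths between C and G:
Path 1: C → M ← G
  M is a collider here and neither M nor any of its descendants is conditioned on, so the collider stays closed — the path is blocked at M.
Path 2: C → M ← T → G
  M is a collider here and neither M nor any of its descendants is conditioned on, so the collider stays closed — the path is blocked at M.
Path 3: C → M ← T → L ← G
  M is a collider here and neither M nor any of its descendants is conditioned on, so the collider stays closed — the path is blocked at M.
Path 4: C → V → G
  V is a chain here and V is conditioned on, so the path is blocked at V.
Since every path is blocked, d-separation holds.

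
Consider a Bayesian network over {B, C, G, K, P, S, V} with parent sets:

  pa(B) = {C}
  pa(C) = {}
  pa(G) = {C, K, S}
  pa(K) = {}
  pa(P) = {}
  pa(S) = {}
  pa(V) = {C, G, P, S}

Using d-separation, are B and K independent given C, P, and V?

Yes

We examine all 3 paths between B and K:
  1. B ← C → G ← K — C:fork[blocks]; G:collider[open] ⇒ blocked
  2. B ← C → V ← S → G ← K — C:fork[blocks]; V:collider[open]; S:fork[open]; G:collider[open] ⇒ blocked
  3. B ← C → V ← G ← K — C:fork[blocks]; V:collider[open]; G:chain[open] ⇒ blocked
Every path is blocked, so B and K are d-separated given {C, P, V}.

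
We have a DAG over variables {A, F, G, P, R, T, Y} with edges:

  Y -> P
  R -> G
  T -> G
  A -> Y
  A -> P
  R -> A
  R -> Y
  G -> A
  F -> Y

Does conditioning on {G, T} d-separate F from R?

Yes

We examine all 5 paths between F and R:
Path 1: F → Y ← A ← R
  Y is a collider here and neither Y nor any of its descendants is conditioned on, so the collider stays closed — the path is blocked at Y.
Path 2: F → Y ← A ← G ← R
  Y is a collider here and neither Y nor any of its descendants is conditioned on, so the collider stays closed — the path is blocked at Y.
Path 3: F → Y ← R
  Y is a collider here and neither Y nor any of its descendants is conditioned on, so the collider stays closed — the path is blocked at Y.
Path 4: F → Y → P ← A ← R
  P is a collider here and neither P nor any of its descendants is conditioned on, so the collider stays closed — the path is blocked at P.
Path 5: F → Y → P ← A ← G ← R
  P is a collider here and neither P nor any of its descendants is conditioned on, so the collider stays closed — the path is blocked at P.
Every path is blocked, so F and R are d-separated given {G, T}.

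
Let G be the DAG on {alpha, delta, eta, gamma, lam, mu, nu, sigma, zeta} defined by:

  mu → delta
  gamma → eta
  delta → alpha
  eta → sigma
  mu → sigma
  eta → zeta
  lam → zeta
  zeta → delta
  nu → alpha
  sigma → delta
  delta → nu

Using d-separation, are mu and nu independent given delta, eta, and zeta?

We examine all 6 paths between mu and nu:
Path 1: mu → delta → alpha ← nu
  delta is a chain here and delta is conditioned on, so the path is blocked at delta.
Path 2: mu → delta → nu
  delta is a chain here and delta is conditioned on, so the path is blocked at delta.
Path 3: mu → sigma ← eta → zeta → delta → alpha ← nu
  eta is a fork here and eta is conditioned on, so the path is blocked at eta.
Path 4: mu → sigma ← eta → zeta → delta → nu
  eta is a fork here and eta is conditioned on, so the path is blocked at eta.
Path 5: mu → sigma → delta → alpha ← nu
  delta is a chain here and delta is conditioned on, so the path is blocked at delta.
Path 6: mu → sigma → delta → nu
  delta is a chain here and delta is conditioned on, so the path is blocked at delta.
Since every path is blocked, d-separation holds.

Yes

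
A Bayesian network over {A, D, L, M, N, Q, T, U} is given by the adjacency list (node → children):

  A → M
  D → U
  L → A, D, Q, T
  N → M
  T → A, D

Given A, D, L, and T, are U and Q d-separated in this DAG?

Enumerating the 3 paths from U to Q and testing each for blocking by {A, D, L, T}:
Path 1: U ← D ← T ← L → Q
  D is a chain here and D is conditioned on, so the path is blocked at D.
Path 2: U ← D ← T → A ← L → Q
  D is a chain here and D is conditioned on, so the path is blocked at D.
Path 3: U ← D ← L → Q
  D is a chain here and D is conditioned on, so the path is blocked at D.
All paths are blocked; U ⊥ Q | {A, D, L, T} holds.

Yes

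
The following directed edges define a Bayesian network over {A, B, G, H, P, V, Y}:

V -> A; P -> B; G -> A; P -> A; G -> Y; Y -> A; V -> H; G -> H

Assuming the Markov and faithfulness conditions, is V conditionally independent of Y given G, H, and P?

Yes — V and Y are d-separated given {G, H, P}.

Enumerating the 4 paths from V to Y and testing each for blocking by {G, H, P}:
Path 1: V → A ← Y
  A is a collider here and neither A nor any of its descendants is conditioned on, so the collider stays closed — the path is blocked at A.
Path 2: V → A ← G → Y
  A is a collider here and neither A nor any of its descendants is conditioned on, so the collider stays closed — the path is blocked at A.
Path 3: V → H ← G → Y
  G is a fork here and G is conditioned on, so the path is blocked at G.
Path 4: V → H ← G → A ← Y
  G is a fork here and G is conditioned on, so the path is blocked at G.
Since every path is blocked, d-separation holds.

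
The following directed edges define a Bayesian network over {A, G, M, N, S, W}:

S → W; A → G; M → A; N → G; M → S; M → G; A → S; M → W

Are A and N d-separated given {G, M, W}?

There are 4 undirected paths between A and N; checking each against the conditioning set {G, M, W}:
Path 1: A → G ← N
  G is a collider and G is conditioned on, which opens it — no node blocks this path, so it is active.
Path 2: A → S ← M → G ← N
  M is a fork here and M is conditioned on, so the path is blocked at M.
Path 3: A → S → W ← M → G ← N
  M is a fork here and M is conditioned on, so the path is blocked at M.
Path 4: A ← M → G ← N
  M is a fork here and M is conditioned on, so the path is blocked at M.
Because an active path exists, A and N are not d-separated.

No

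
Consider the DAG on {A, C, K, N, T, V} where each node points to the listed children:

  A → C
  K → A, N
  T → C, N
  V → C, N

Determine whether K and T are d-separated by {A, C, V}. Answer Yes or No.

There are 4 undirected paths between K and T; checking each against the conditioning set {A, C, V}:
Path 1: K → A → C ← T
  A is a chain here and A is conditioned on, so the path is blocked at A.
Path 2: K → A → C ← V → N ← T
  A is a chain here and A is conditioned on, so the path is blocked at A.
Path 3: K → N ← T
  N is a collider here and neither N nor any of its descendants is conditioned on, so the collider stays closed — the path is blocked at N.
Path 4: K → N ← V → C ← T
  N is a collider here and neither N nor any of its descendants is conditioned on, so the collider stays closed — the path is blocked at N.
All paths are blocked; K ⊥ T | {A, C, V} holds.

Yes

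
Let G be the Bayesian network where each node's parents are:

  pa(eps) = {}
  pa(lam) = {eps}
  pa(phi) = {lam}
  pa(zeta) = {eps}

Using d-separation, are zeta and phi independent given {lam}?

Yes

Only one path connects zeta and phi:
Path 1: zeta ← eps → lam → phi
  lam is a chain here and lam is conditioned on, so the path is blocked at lam.
Since every path is blocked, d-separation holds.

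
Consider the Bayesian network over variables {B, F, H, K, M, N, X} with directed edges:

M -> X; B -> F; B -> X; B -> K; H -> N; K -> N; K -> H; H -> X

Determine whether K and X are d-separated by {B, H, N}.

Yes

We examine all 3 paths between K and X:
Path 1: K ← B → X
  B is a fork here and B is conditioned on, so the path is blocked at B.
Path 2: K → N ← H → X
  H is a fork here and H is conditioned on, so the path is blocked at H.
Path 3: K → H → X
  H is a chain here and H is conditioned on, so the path is blocked at H.
Since every path is blocked, d-separation holds.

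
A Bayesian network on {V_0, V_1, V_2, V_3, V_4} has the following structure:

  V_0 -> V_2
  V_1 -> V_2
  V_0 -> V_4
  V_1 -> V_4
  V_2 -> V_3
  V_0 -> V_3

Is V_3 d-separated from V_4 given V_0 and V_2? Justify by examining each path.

Yes

4 paths connect V_3 and V_4; each must be blocked for d-separation to hold:
Path 1: V_3 ← V_2 ← V_1 → V_4
  V_2 is a chain here and V_2 is conditioned on, so the path is blocked at V_2.
Path 2: V_3 ← V_2 ← V_0 → V_4
  V_2 is a chain here and V_2 is conditioned on, so the path is blocked at V_2.
Path 3: V_3 ← V_0 → V_2 ← V_1 → V_4
  V_0 is a fork here and V_0 is conditioned on, so the path is blocked at V_0.
Path 4: V_3 ← V_0 → V_4
  V_0 is a fork here and V_0 is conditioned on, so the path is blocked at V_0.
Since every path is blocked, d-separation holds.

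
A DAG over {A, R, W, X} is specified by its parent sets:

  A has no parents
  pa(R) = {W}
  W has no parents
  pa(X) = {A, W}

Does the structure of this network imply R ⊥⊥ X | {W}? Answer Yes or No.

Only one path connects R and X:
Path 1: R ← W → X
  W is a fork here and W is conditioned on, so the path is blocked at W.
Since every path is blocked, d-separation holds.

Yes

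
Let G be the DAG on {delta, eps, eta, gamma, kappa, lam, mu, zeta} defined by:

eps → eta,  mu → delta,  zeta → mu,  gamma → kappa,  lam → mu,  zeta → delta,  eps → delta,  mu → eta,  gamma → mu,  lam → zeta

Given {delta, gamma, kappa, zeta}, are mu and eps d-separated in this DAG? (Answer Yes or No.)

4 paths connect mu and eps; each must be blocked for d-separation to hold:
Path 1: mu ← lam → zeta → delta ← eps
  zeta is a chain here and zeta is conditioned on, so the path is blocked at zeta.
Path 2: mu ← zeta → delta ← eps
  zeta is a fork here and zeta is conditioned on, so the path is blocked at zeta.
Path 3: mu → eta ← eps
  eta is a collider here and neither eta nor any of its descendants is conditioned on, so the collider stays closed — the path is blocked at eta.
Path 4: mu → delta ← eps
  delta is a collider and delta is conditioned on, which opens it — no node blocks this path, so it is active.
Since the path mu → delta ← eps is active, mu and eps are not d-separated given {delta, gamma, kappa, zeta}.

No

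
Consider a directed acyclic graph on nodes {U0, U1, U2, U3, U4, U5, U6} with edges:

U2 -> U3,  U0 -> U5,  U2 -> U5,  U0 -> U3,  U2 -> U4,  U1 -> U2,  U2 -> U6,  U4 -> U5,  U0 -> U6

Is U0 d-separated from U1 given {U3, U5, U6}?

4 paths connect U0 and U1; each must be blocked for d-separation to hold:
  1. U0 → U5 ← U2 ← U1 — U5:collider[open]; U2:chain[open] ⇒ active
  2. U0 → U5 ← U4 ← U2 ← U1 — U5:collider[open]; U4:chain[open]; U2:chain[open] ⇒ active
  3. U0 → U6 ← U2 ← U1 — U6:collider[open]; U2:chain[open] ⇒ active
  4. U0 → U3 ← U2 ← U1 — U3:collider[open]; U2:chain[open] ⇒ active
Since the path U0 → U5 ← U2 ← U1 is active, U0 and U1 are not d-separated given {U3, U5, U6}.

No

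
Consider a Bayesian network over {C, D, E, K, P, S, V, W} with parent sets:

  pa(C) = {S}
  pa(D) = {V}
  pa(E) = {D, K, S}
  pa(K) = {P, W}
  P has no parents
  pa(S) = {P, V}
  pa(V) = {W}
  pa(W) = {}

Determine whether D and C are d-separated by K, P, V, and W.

Yes

Enumerating the 6 paths from D to C and testing each for blocking by {K, P, V, W}:
  1. D ← V ← W → K ← P → S → C — V:chain[blocks]; W:fork[blocks]; K:collider[open]; P:fork[blocks]; S:chain[open] ⇒ blocked
  2. D ← V ← W → K → E ← S → C — V:chain[blocks]; W:fork[blocks]; K:chain[blocks]; E:collider[blocks]; S:fork[open] ⇒ blocked
  3. D ← V → S → C — V:fork[blocks]; S:chain[open] ⇒ blocked
  4. D → E ← S → C — E:collider[blocks]; S:fork[open] ⇒ blocked
  5. D → E ← K ← W → V → S → C — E:collider[blocks]; K:chain[blocks]; W:fork[blocks]; V:chain[blocks]; S:chain[open] ⇒ blocked
  6. D → E ← K ← P → S → C — E:collider[blocks]; K:chain[blocks]; P:fork[blocks]; S:chain[open] ⇒ blocked
Every path is blocked, so D and C are d-separated given {K, P, V, W}.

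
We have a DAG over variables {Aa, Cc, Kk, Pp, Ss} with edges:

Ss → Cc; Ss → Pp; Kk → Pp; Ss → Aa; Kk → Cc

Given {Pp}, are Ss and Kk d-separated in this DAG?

There are 2 undirected paths between Ss and Kk; checking each against the conditioning set {Pp}:
Path 1: Ss → Cc ← Kk
  Cc is a collider here and neither Cc nor any of its descendants is conditioned on, so the collider stays closed — the path is blocked at Cc.
Path 2: Ss → Pp ← Kk
  Pp is a collider and Pp is conditioned on, which opens it — no node blocks this path, so it is active.
At least one path is unblocked, so d-separation fails.

No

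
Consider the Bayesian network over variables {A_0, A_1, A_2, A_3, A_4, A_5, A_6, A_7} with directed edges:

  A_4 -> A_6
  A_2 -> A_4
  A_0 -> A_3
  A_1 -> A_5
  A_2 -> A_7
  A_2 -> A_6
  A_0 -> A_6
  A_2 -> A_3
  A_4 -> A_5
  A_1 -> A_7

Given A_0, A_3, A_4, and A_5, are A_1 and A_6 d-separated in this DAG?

Yes

There are 6 undirected paths between A_1 and A_6; checking each against the conditioning set {A_0, A_3, A_4, A_5}:
Path 1: A_1 → A_5 ← A_4 → A_6
  A_4 is a fork here and A_4 is conditioned on, so the path is blocked at A_4.
Path 2: A_1 → A_5 ← A_4 ← A_2 → A_6
  A_4 is a chain here and A_4 is conditioned on, so the path is blocked at A_4.
Path 3: A_1 → A_5 ← A_4 ← A_2 → A_3 ← A_0 → A_6
  A_4 is a chain here and A_4 is conditioned on, so the path is blocked at A_4.
Path 4: A_1 → A_7 ← A_2 → A_6
  A_7 is a collider here and neither A_7 nor any of its descendants is conditioned on, so the collider stays closed — the path is blocked at A_7.
Path 5: A_1 → A_7 ← A_2 → A_3 ← A_0 → A_6
  A_7 is a collider here and neither A_7 nor any of its descendants is conditioned on, so the collider stays closed — the path is blocked at A_7.
Path 6: A_1 → A_7 ← A_2 → A_4 → A_6
  A_7 is a collider here and neither A_7 nor any of its descendants is conditioned on, so the collider stays closed — the path is blocked at A_7.
Since every path is blocked, d-separation holds.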